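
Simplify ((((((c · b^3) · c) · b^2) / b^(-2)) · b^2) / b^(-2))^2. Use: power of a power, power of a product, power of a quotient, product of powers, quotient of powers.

b^22c^4

((((((c · b^3) · c) · b^2) / b^(-2)) · b^2) / b^(-2))^2
= ((((((c · b^3) · c) · b^2) / b^(-2)) · b^2)^2) / ((b^(-2))^2)    [power of a quotient]
= ((((((c · b^3) · c) · b^2) / b^(-2))^2) · ((b^2)^2)) / ((b^(-2))^2)    [power of a product]
= ((((((c · b^3) · c) · b^2)^2) / ((b^(-2))^2)) · ((b^2)^2)) / ((b^(-2))^2)    [power of a quotient]
= ((((((c · b^3) · c)^2) · ((b^2)^2)) / ((b^(-2))^2)) · ((b^2)^2)) / ((b^(-2))^2)    [power of a product]
= ((((((c · b^3)^2) · (c^2)) · ((b^2)^2)) / ((b^(-2))^2)) · ((b^2)^2)) / ((b^(-2))^2)    [power of a product]
= ((((((c^2) · ((b^3)^2)) · (c^2)) · ((b^2)^2)) / ((b^(-2))^2)) · ((b^2)^2)) / ((b^(-2))^2)    [power of a product]
= (((((c^2 · b^6) · (c^2)) · ((b^2)^2)) / ((b^(-2))^2)) · ((b^2)^2)) / ((b^(-2))^2)    [power of a power]
= (((((c^2 · b^6) · c^2) · b^4) / ((b^(-2))^2)) · ((b^2)^2)) / ((b^(-2))^2)    [power of a power]
= (((((c^2 · b^6) · c^2) · b^4) / b^(-4)) · ((b^2)^2)) / ((b^(-2))^2)    [power of a power]
= (((((c^2 · b^6) · c^2) · b^4) / b^(-4)) · b^4) / ((b^(-2))^2)    [power of a power]
= (((((c^2 · b^6) · c^2) · b^4) / b^(-4)) · b^4) / b^(-4)    [power of a power]
= b^22c^4    [quotient of powers; product of powers]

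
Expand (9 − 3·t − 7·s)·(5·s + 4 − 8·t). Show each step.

17·s + 36 − 84·t + 41·s·t + 24·t^2 − 35·s^2

(9 − 3·t − 7·s)·(5·s + 4 − 8·t)
= 45·s + 36 − 72·t − 15·s·t − 12·t + 24·t^2 − 35·s^2 − 28·s + 56·s·t    [distributive law]
= 17·s + 36 − 84·t + 41·s·t + 24·t^2 − 35·s^2    [combine like terms]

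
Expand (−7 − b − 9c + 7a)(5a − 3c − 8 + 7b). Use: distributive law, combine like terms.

−91a + 93c + 56 − 41b + 44ab − 60bc − 7b² − 66ac + 27c² + 35a²

(−7 − b − 9c + 7a)(5a − 3c − 8 + 7b)
= −35a + 21c + 56 − 49b − 5ab + 3bc + 8b − 7b² − 45ac + 27c² + 72c − 63bc + 35a² − 21ac − 56a + 49ab    [distributive law]
= −91a + 93c + 56 − 41b + 44ab − 60bc − 7b² − 66ac + 27c² + 35a²    [combine like terms]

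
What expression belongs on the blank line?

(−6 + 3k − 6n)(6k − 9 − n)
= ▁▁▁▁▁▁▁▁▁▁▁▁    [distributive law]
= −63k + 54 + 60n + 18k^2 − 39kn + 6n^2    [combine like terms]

Applying distributive law to the line above:

−36k + 54 + 6n + 18k^2 − 27k − 3kn − 36kn + 54n + 6n^2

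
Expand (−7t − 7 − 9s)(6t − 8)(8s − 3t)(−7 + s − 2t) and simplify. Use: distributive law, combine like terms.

1384st^2 + 690s^2t^2 + 474st^3 − 798t^3 − 252t^4 − 336st + 1768s^2t + 630t^2 − 3136s − 3584s^2 + 1176t − 432s^3t + 576s^3

(−7t − 7 − 9s)(6t − 8)(8s − 3t)(−7 + s − 2t)
= (−42t^2 + 56t − 42t + 56 − 54st + 72s)(8s − 3t)(−7 + s − 2t)    [distributive law]
= (−42t^2 + 14t + 56 − 54st + 72s)(8s − 3t)(−7 + s − 2t)    [combine like terms]
= (−336st^2 + 126t^3 + 112st − 42t^2 + 448s − 168t − 432s^2t + 162st^2 + 576s^2 − 216st)(−7 + s − 2t)    [distributive law]
= (−174st^2 + 126t^3 − 104st − 42t^2 + 448s − 168t − 432s^2t + 576s^2)(−7 + s − 2t)    [combine like terms]
= 1218st^2 − 174s^2t^2 + 348st^3 − 882t^3 + 126st^3 − 252t^4 + 728st − 104s^2t + 208st^2 + 294t^2 − 42st^2 + 84t^3 − 3136s + 448s^2 − 896st + 1176t − 168st + 336t^2 + 3024s^2t − 432s^3t + 864s^2t^2 − 4032s^2 + 576s^3 − 1152s^2t    [distributive law]
= 1384st^2 + 690s^2t^2 + 474st^3 − 798t^3 − 252t^4 − 336st + 1768s^2t + 630t^2 − 3136s − 3584s^2 + 1176t − 432s^3t + 576s^3    [combine like terms]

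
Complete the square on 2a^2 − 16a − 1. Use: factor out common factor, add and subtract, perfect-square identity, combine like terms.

2a^2 − 16a − 1
= 2(a^2 − 8a) − 1    [factor out 2 from the a-terms]
= 2(a^2 − 8a + 16 − 16) − 1    [add and subtract 16 inside the bracket]
= 2(a − 4)^2 − 32 − 1    [perfect-square identity]
= 2(a − 4)^2 − 33    [combine constants]

2(a − 4)^2 − 33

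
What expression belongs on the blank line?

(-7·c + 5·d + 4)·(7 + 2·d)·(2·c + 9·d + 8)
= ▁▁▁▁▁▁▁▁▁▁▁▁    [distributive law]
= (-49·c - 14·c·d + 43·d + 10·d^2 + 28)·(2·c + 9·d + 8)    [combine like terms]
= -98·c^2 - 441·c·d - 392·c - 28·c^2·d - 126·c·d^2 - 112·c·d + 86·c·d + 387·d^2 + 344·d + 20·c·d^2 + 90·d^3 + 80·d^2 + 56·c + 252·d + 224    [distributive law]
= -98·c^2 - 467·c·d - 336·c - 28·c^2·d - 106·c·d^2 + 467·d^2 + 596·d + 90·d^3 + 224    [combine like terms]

Applying distributive law to the line above:

(-49·c - 14·c·d + 35·d + 10·d^2 + 28 + 8·d)·(2·c + 9·d + 8)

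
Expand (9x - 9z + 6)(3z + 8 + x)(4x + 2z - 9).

90x^2z - 72xz^2 - 222xz + 231x^2 - 510x + 36x^3 - 54z^3 + 135z^2 + 582z - 432

(9x - 9z + 6)(3z + 8 + x)(4x + 2z - 9)
= (27xz + 72x + 9x^2 - 27z^2 - 72z - 9xz + 18z + 48 + 6x)(4x + 2z - 9)    [distributive law]
= (18xz + 78x + 9x^2 - 27z^2 - 54z + 48)(4x + 2z - 9)    [combine like terms]
= 72x^2z + 36xz^2 - 162xz + 312x^2 + 156xz - 702x + 36x^3 + 18x^2z - 81x^2 - 108xz^2 - 54z^3 + 243z^2 - 216xz - 108z^2 + 486z + 192x + 96z - 432    [distributive law]
= 90x^2z - 72xz^2 - 222xz + 231x^2 - 510x + 36x^3 - 54z^3 + 135z^2 + 582z - 432    [combine like terms]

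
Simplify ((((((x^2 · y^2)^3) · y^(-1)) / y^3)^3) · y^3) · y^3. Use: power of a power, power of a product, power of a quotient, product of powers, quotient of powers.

x^18y^12

((((((x^2 · y^2)^3) · y^(-1)) / y^3)^3) · y^3) · y^3
= ((((((x^2 · y^2)^3) · y^(-1))^3) / ((y^3)^3)) · y^3) · y^3    [power of a quotient]
= ((((((x^2 · y^2)^3)^3) · ((y^(-1))^3)) / ((y^3)^3)) · y^3) · y^3    [power of a product]
= (((((x^2 · y^2)^9) · ((y^(-1))^3)) / ((y^3)^3)) · y^3) · y^3    [power of a power]
= ((((((x^2)^9) · ((y^2)^9)) · ((y^(-1))^3)) / ((y^3)^3)) · y^3) · y^3    [power of a product]
= ((((x^18 · ((y^2)^9)) · ((y^(-1))^3)) / ((y^3)^3)) · y^3) · y^3    [power of a power]
= ((((x^18 · y^18) · ((y^(-1))^3)) / ((y^3)^3)) · y^3) · y^3    [power of a power]
= ((((x^18 · y^18) · y^(-3)) / ((y^3)^3)) · y^3) · y^3    [power of a power]
= ((((x^18 · y^18) · y^(-3)) / y^9) · y^3) · y^3    [power of a power]
= x^18y^12    [quotient of powers; product of powers]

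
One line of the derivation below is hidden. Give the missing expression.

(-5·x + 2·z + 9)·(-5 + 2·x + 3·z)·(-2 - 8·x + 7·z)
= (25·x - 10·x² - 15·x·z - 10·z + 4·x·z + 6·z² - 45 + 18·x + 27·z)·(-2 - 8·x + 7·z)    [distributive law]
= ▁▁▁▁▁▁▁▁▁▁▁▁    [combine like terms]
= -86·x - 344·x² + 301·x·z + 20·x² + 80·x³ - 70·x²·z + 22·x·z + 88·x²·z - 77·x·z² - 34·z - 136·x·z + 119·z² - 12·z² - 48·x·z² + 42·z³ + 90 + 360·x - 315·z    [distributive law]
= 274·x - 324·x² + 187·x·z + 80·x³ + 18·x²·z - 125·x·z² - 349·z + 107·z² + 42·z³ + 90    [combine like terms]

Applying combine like terms to the line above:

(43·x - 10·x² - 11·x·z + 17·z + 6·z² - 45)·(-2 - 8·x + 7·z)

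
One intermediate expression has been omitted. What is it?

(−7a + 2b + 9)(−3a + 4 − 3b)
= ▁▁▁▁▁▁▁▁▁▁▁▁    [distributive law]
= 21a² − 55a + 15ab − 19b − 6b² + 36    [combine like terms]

After distributive law, the bracketed line is:

21a² − 28a + 21ab − 6ab + 8b − 6b² − 27a + 36 − 27b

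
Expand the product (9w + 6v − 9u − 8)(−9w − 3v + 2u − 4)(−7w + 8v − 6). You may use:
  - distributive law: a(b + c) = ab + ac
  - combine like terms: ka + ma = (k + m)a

567w^3 − 81vw^2 + 234w^2 − 522v^2w + 774vw − 693uw^2 + 519uvw − 734uw − 440w − 144v^3 + 108v^2 + 312uv^2 − 74uv + 126u^2w − 144u^2v + 108u^2 − 120u + 256v − 192

(9w + 6v − 9u − 8)(−9w − 3v + 2u − 4)(−7w + 8v − 6)
= (−81w^2 − 27vw + 18uw − 36w − 54vw − 18v^2 + 12uv − 24v + 81uw + 27uv − 18u^2 + 36u + 72w + 24v − 16u + 32)(−7w + 8v − 6)    [distributive law]
= (−81w^2 − 81vw + 99uw + 36w − 18v^2 + 39uv − 18u^2 + 20u + 32)(−7w + 8v − 6)    [combine like terms]
= 567w^3 − 648vw^2 + 486w^2 + 567vw^2 − 648v^2w + 486vw − 693uw^2 + 792uvw − 594uw − 252w^2 + 288vw − 216w + 126v^2w − 144v^3 + 108v^2 − 273uvw + 312uv^2 − 234uv + 126u^2w − 144u^2v + 108u^2 − 140uw + 160uv − 120u − 224w + 256v − 192    [distributive law]
= 567w^3 − 81vw^2 + 234w^2 − 522v^2w + 774vw − 693uw^2 + 519uvw − 734uw − 440w − 144v^3 + 108v^2 + 312uv^2 − 74uv + 126u^2w − 144u^2v + 108u^2 − 120u + 256v − 192    [combine like terms]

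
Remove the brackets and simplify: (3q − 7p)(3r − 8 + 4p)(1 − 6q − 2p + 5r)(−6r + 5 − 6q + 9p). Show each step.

891qr^2 − 411qr − 468q^2r − 57pqr + 54q^2r^2 + 324q^3r − 1062pq^2r + 27pqr^2 + 1236p^2qr − 270qr^3 − 120q + 864q^2 − 1932pq − 864q^3 + 2592pq^2 − 924p^2q + 432pq^3 − 1512p^2q^2 + 960p^3q − 2079pr^2 + 959pr + 2681p^2r − 357p^2r^2 − 1218p^3r + 630pr^3 + 280p − 196p^2 − 980p^3 + 504p^4

(3q − 7p)(3r − 8 + 4p)(1 − 6q − 2p + 5r)(−6r + 5 − 6q + 9p)
= (9qr − 24q + 12pq − 21pr + 56p − 28p^2)(1 − 6q − 2p + 5r)(−6r + 5 − 6q + 9p)    [distributive law]
= (9qr − 54q^2r − 18pqr + 45qr^2 − 24q + 144q^2 + 48pq − 120qr + 12pq − 72pq^2 − 24p^2q + 60pqr − 21pr + 126pqr + 42p^2r − 105pr^2 + 56p − 336pq − 112p^2 + 280pr − 28p^2 + 168p^2q + 56p^3 − 140p^2r)(−6r + 5 − 6q + 9p)    [distributive law]
= (−111qr − 54q^2r + 168pqr + 45qr^2 − 24q + 144q^2 − 276pq − 72pq^2 + 144p^2q + 259pr − 98p^2r − 105pr^2 + 56p − 140p^2 + 56p^3)(−6r + 5 − 6q + 9p)    [combine like terms]
= 666qr^2 − 555qr + 666q^2r − 999pqr + 324q^2r^2 − 270q^2r + 324q^3r − 486pq^2r − 1008pqr^2 + 840pqr − 1008pq^2r + 1512p^2qr − 270qr^3 + 225qr^2 − 270q^2r^2 + 405pqr^2 + 144qr − 120q + 144q^2 − 216pq − 864q^2r + 720q^2 − 864q^3 + 1296pq^2 + 1656pqr − 1380pq + 1656pq^2 − 2484p^2q + 432pq^2r − 360pq^2 + 432pq^3 − 648p^2q^2 − 864p^2qr + 720p^2q − 864p^2q^2 + 1296p^3q − 1554pr^2 + 1295pr − 1554pqr + 2331p^2r + 588p^2r^2 − 490p^2r + 588p^2qr − 882p^3r + 630pr^3 − 525pr^2 + 630pqr^2 − 945p^2r^2 − 336pr + 280p − 336pq + 504p^2 + 840p^2r − 700p^2 + 840p^2q − 1260p^3 − 336p^3r + 280p^3 − 336p^3q + 504p^4    [distributive law]
= 891qr^2 − 411qr − 468q^2r − 57pqr + 54q^2r^2 + 324q^3r − 1062pq^2r + 27pqr^2 + 1236p^2qr − 270qr^3 − 120q + 864q^2 − 1932pq − 864q^3 + 2592pq^2 − 924p^2q + 432pq^3 − 1512p^2q^2 + 960p^3q − 2079pr^2 + 959pr + 2681p^2r − 357p^2r^2 − 1218p^3r + 630pr^3 + 280p − 196p^2 − 980p^3 + 504p^4    [combine like terms]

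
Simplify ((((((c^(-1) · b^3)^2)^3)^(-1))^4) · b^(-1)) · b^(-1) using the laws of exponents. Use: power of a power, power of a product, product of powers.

((((((c^(-1) · b^3)^2)^3)^(-1))^4) · b^(-1)) · b^(-1)
= (((((c^(-1) · b^3)^2)^3)^(-4)) · b^(-1)) · b^(-1)    [power of a power]
= ((((c^(-1) · b^3)^2)^(-12)) · b^(-1)) · b^(-1)    [power of a power]
= (((c^(-1) · b^3)^(-24)) · b^(-1)) · b^(-1)    [power of a power]
= ((((c^(-1))^(-24)) · ((b^3)^(-24))) · b^(-1)) · b^(-1)    [power of a product]
= ((c^24 · ((b^3)^(-24))) · b^(-1)) · b^(-1)    [power of a power]
= ((c^24 · b^(-72)) · b^(-1)) · b^(-1)    [power of a power]
= b^(-74)·c^24    [product of powers]

b^(-74)·c^24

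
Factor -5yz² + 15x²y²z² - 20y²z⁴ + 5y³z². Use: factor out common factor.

5yz²(-1 + 3x²y - 4yz² + y²)

-5yz² + 15x²y²z² - 20y²z⁴ + 5y³z²
= 5(-yz² + 3x²y²z² - 4y²z⁴ + y³z²)    [factor out 5]
= 5yz²(-1 + 3x²y - 4yz² + y²)    [factor out yz²]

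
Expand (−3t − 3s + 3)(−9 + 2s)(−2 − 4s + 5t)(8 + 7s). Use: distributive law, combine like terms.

(−3t − 3s + 3)(−9 + 2s)(−2 − 4s + 5t)(8 + 7s)
= (27t − 6st + 27s − 6s² − 27 + 6s)(−2 − 4s + 5t)(8 + 7s)    [distributive law]
= (27t − 6st + 33s − 6s² − 27)(−2 − 4s + 5t)(8 + 7s)    [combine like terms]
= (−54t − 108st + 135t² + 12st + 24s²t − 30st² − 66s − 132s² + 165st + 12s² + 24s³ − 30s²t + 54 + 108s − 135t)(8 + 7s)    [distributive law]
= (−189t + 69st + 135t² − 6s²t − 30st² + 42s − 120s² + 24s³ + 54)(8 + 7s)    [combine like terms]
= −1512t − 1323st + 552st + 483s²t + 1080t² + 945st² − 48s²t − 42s³t − 240st² − 210s²t² + 336s + 294s² − 960s² − 840s³ + 192s³ + 168s⁴ + 432 + 378s    [distributive law]
= −1512t − 771st + 435s²t + 1080t² + 705st² − 42s³t − 210s²t² + 714s − 666s² − 648s³ + 168s⁴ + 432    [combine like terms]

−1512t − 771st + 435s²t + 1080t² + 705st² − 42s³t − 210s²t² + 714s − 666s² − 648s³ + 168s⁴ + 432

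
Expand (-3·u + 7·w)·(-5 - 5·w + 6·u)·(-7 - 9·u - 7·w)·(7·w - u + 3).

-1547·u·w + 78·u^2 - 315·u - 1035·u^2·w + 495·u^3 - 2065·u·w^2 - 2625·u^2·w^2 + 1521·u^3·w - 833·u·w^3 - 162·u^4 + 3185·w^2 + 735·w + 4165·w^3 + 1715·w^4

(-3·u + 7·w)·(-5 - 5·w + 6·u)·(-7 - 9·u - 7·w)·(7·w - u + 3)
= (15·u + 15·u·w - 18·u^2 - 35·w - 35·w^2 + 42·u·w)·(-7 - 9·u - 7·w)·(7·w - u + 3)    [distributive law]
= (15·u + 57·u·w - 18·u^2 - 35·w - 35·w^2)·(-7 - 9·u - 7·w)·(7·w - u + 3)    [combine like terms]
= (-105·u - 135·u^2 - 105·u·w - 399·u·w - 513·u^2·w - 399·u·w^2 + 126·u^2 + 162·u^3 + 126·u^2·w + 245·w + 315·u·w + 245·w^2 + 245·w^2 + 315·u·w^2 + 245·w^3)·(7·w - u + 3)    [distributive law]
= (-105·u - 9·u^2 - 189·u·w - 387·u^2·w - 84·u·w^2 + 162·u^3 + 245·w + 490·w^2 + 245·w^3)·(7·w - u + 3)    [combine like terms]
= -735·u·w + 105·u^2 - 315·u - 63·u^2·w + 9·u^3 - 27·u^2 - 1323·u·w^2 + 189·u^2·w - 567·u·w - 2709·u^2·w^2 + 387·u^3·w - 1161·u^2·w - 588·u·w^3 + 84·u^2·w^2 - 252·u·w^2 + 1134·u^3·w - 162·u^4 + 486·u^3 + 1715·w^2 - 245·u·w + 735·w + 3430·w^3 - 490·u·w^2 + 1470·w^2 + 1715·w^4 - 245·u·w^3 + 735·w^3    [distributive law]
= -1547·u·w + 78·u^2 - 315·u - 1035·u^2·w + 495·u^3 - 2065·u·w^2 - 2625·u^2·w^2 + 1521·u^3·w - 833·u·w^3 - 162·u^4 + 3185·w^2 + 735·w + 4165·w^3 + 1715·w^4    [combine like terms]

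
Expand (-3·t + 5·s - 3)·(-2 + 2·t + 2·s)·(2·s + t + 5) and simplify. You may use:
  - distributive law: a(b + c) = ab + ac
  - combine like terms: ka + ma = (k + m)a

(-3·t + 5·s - 3)·(-2 + 2·t + 2·s)·(2·s + t + 5)
= (6·t - 6·t^2 - 6·s·t - 10·s + 10·s·t + 10·s^2 + 6 - 6·t - 6·s)·(2·s + t + 5)    [distributive law]
= (-6·t^2 + 4·s·t - 16·s + 10·s^2 + 6)·(2·s + t + 5)    [combine like terms]
= -12·s·t^2 - 6·t^3 - 30·t^2 + 8·s^2·t + 4·s·t^2 + 20·s·t - 32·s^2 - 16·s·t - 80·s + 20·s^3 + 10·s^2·t + 50·s^2 + 12·s + 6·t + 30    [distributive law]
= -8·s·t^2 - 6·t^3 - 30·t^2 + 18·s^2·t + 4·s·t + 18·s^2 - 68·s + 20·s^3 + 6·t + 30    [combine like terms]

-8·s·t^2 - 6·t^3 - 30·t^2 + 18·s^2·t + 4·s·t + 18·s^2 - 68·s + 20·s^3 + 6·t + 30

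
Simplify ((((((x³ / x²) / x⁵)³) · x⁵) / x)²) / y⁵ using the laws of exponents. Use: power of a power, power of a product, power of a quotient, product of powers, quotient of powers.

x⁻¹⁶y⁻⁵

((((((x³ / x²) / x⁵)³) · x⁵) / x)²) / y⁵
= ((((((x³ / x²) / x⁵)³) · x⁵)²) / (x²)) / y⁵    [power of a quotient]
= ((((((x³ / x²) / x⁵)³)²) · ((x⁵)²)) / (x²)) / y⁵    [power of a product]
= (((((x³ / x²) / x⁵)⁶) · ((x⁵)²)) / (x²)) / y⁵    [power of a power]
= (((((x³ / x²)⁶) / ((x⁵)⁶)) · ((x⁵)²)) / (x²)) / y⁵    [power of a quotient]
= ((((((x³)⁶) / ((x²)⁶)) / ((x⁵)⁶)) · ((x⁵)²)) / (x²)) / y⁵    [power of a quotient]
= ((((x¹⁸ / ((x²)⁶)) / ((x⁵)⁶)) · ((x⁵)²)) / (x²)) / y⁵    [power of a power]
= ((((x¹⁸ / x¹²) / ((x⁵)⁶)) · ((x⁵)²)) / (x²)) / y⁵    [power of a power]
= (((x⁶ / ((x⁵)⁶)) · ((x⁵)²)) / (x²)) / y⁵    [quotient of powers]
= (((x⁶ / x³⁰) · ((x⁵)²)) / (x²)) / y⁵    [power of a power]
= ((x⁻²⁴ · ((x⁵)²)) / (x²)) / y⁵    [quotient of powers]
= ((x⁻²⁴ · x¹⁰) / (x²)) / y⁵    [power of a power]
= (x⁻¹⁴ / (x²)) / y⁵    [product of powers]
= x⁻¹⁶ / y⁵    [quotient of powers]
= x⁻¹⁶y⁻⁵    [quotient of powers]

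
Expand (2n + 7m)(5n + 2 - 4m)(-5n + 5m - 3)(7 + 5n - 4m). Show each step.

-600n³ - 250n⁴ - 225mn³ - 1050mn² + 1715m²n² - 410n² - 1079mn + 3219m²n - 84n - 1800m³n + 1246m² - 1596m³ - 294m + 560m⁴

(2n + 7m)(5n + 2 - 4m)(-5n + 5m - 3)(7 + 5n - 4m)
= (10n² + 4n - 8mn + 35mn + 14m - 28m²)(-5n + 5m - 3)(7 + 5n - 4m)    [distributive law]
= (10n² + 4n + 27mn + 14m - 28m²)(-5n + 5m - 3)(7 + 5n - 4m)    [combine like terms]
= (-50n³ + 50mn² - 30n² - 20n² + 20mn - 12n - 135mn² + 135m²n - 81mn - 70mn + 70m² - 42m + 140m²n - 140m³ + 84m²)(7 + 5n - 4m)    [distributive law]
= (-50n³ - 85mn² - 50n² - 131mn - 12n + 275m²n + 154m² - 42m - 140m³)(7 + 5n - 4m)    [combine like terms]
= -350n³ - 250n⁴ + 200mn³ - 595mn² - 425mn³ + 340m²n² - 350n² - 250n³ + 200mn² - 917mn - 655mn² + 524m²n - 84n - 60n² + 48mn + 1925m²n + 1375m²n² - 1100m³n + 1078m² + 770m²n - 616m³ - 294m - 210mn + 168m² - 980m³ - 700m³n + 560m⁴    [distributive law]
= -600n³ - 250n⁴ - 225mn³ - 1050mn² + 1715m²n² - 410n² - 1079mn + 3219m²n - 84n - 1800m³n + 1246m² - 1596m³ - 294m + 560m⁴    [combine like terms]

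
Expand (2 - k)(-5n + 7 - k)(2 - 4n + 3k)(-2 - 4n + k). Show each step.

(2 - k)(-5n + 7 - k)(2 - 4n + 3k)(-2 - 4n + k)
= (-10n + 14 - 2k + 5kn - 7k + k²)(2 - 4n + 3k)(-2 - 4n + k)    [distributive law]
= (-10n + 14 - 9k + 5kn + k²)(2 - 4n + 3k)(-2 - 4n + k)    [combine like terms]
= (-20n + 40n² - 30kn + 28 - 56n + 42k - 18k + 36kn - 27k² + 10kn - 20kn² + 15k²n + 2k² - 4k²n + 3k³)(-2 - 4n + k)    [distributive law]
= (-76n + 40n² + 16kn + 28 + 24k - 25k² - 20kn² + 11k²n + 3k³)(-2 - 4n + k)    [combine like terms]
= 152n + 304n² - 76kn - 80n² - 160n³ + 40kn² - 32kn - 64kn² + 16k²n - 56 - 112n + 28k - 48k - 96kn + 24k² + 50k² + 100k²n - 25k³ + 40kn² + 80kn³ - 20k²n² - 22k²n - 44k²n² + 11k³n - 6k³ - 12k³n + 3k⁴    [distributive law]
= 40n + 224n² - 204kn - 160n³ + 16kn² + 94k²n - 56 - 20k + 74k² - 31k³ + 80kn³ - 64k²n² - k³n + 3k⁴    [combine like terms]

40n + 224n² - 204kn - 160n³ + 16kn² + 94k²n - 56 - 20k + 74k² - 31k³ + 80kn³ - 64k²n² - k³n + 3k⁴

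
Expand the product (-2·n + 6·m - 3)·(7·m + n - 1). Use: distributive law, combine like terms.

(-2·n + 6·m - 3)·(7·m + n - 1)
= -14·m·n - 2·n^2 + 2·n + 42·m^2 + 6·m·n - 6·m - 21·m - 3·n + 3    [distributive law]
= -8·m·n - 2·n^2 - n + 42·m^2 - 27·m + 3    [combine like terms]

-8·m·n - 2·n^2 - n + 42·m^2 - 27·m + 3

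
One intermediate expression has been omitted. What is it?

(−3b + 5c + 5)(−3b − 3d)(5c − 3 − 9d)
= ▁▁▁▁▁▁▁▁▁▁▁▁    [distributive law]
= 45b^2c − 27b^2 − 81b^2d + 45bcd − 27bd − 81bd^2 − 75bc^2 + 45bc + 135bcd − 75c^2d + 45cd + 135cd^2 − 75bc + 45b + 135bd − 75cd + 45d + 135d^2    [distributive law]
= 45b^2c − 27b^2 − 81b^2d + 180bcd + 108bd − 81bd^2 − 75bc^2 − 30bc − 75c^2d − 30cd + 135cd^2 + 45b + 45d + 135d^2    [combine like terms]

Applying distributive law to the line above:

(9b^2 + 9bd − 15bc − 15cd − 15b − 15d)(5c − 3 − 9d)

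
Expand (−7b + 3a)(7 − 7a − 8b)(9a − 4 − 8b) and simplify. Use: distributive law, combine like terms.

−709ab + 196b + 168b² + 393a²b + 304ab² − 448b³ + 273a² − 84a − 189a³

(−7b + 3a)(7 − 7a − 8b)(9a − 4 − 8b)
= (−49b + 49ab + 56b² + 21a − 21a² − 24ab)(9a − 4 − 8b)    [distributive law]
= (−49b + 25ab + 56b² + 21a − 21a²)(9a − 4 − 8b)    [combine like terms]
= −441ab + 196b + 392b² + 225a²b − 100ab − 200ab² + 504ab² − 224b² − 448b³ + 189a² − 84a − 168ab − 189a³ + 84a² + 168a²b    [distributive law]
= −709ab + 196b + 168b² + 393a²b + 304ab² − 448b³ + 273a² − 84a − 189a³    [combine like terms]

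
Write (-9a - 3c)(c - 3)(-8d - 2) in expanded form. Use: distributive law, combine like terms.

72acd + 18ac - 216ad - 54a + 24c²d + 6c² - 72cd - 18c

(-9a - 3c)(c - 3)(-8d - 2)
= (-9ac + 27a - 3c² + 9c)(-8d - 2)    [distributive law]
= 72acd + 18ac - 216ad - 54a + 24c²d + 6c² - 72cd - 18c    [distributive law]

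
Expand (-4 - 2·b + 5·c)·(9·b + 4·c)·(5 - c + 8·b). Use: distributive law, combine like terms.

(-4 - 2·b + 5·c)·(9·b + 4·c)·(5 - c + 8·b)
= (-36·b - 16·c - 18·b^2 - 8·b·c + 45·b·c + 20·c^2)·(5 - c + 8·b)    [distributive law]
= (-36·b - 16·c - 18·b^2 + 37·b·c + 20·c^2)·(5 - c + 8·b)    [combine like terms]
= -180·b + 36·b·c - 288·b^2 - 80·c + 16·c^2 - 128·b·c - 90·b^2 + 18·b^2·c - 144·b^3 + 185·b·c - 37·b·c^2 + 296·b^2·c + 100·c^2 - 20·c^3 + 160·b·c^2    [distributive law]
= -180·b + 93·b·c - 378·b^2 - 80·c + 116·c^2 + 314·b^2·c - 144·b^3 + 123·b·c^2 - 20·c^3    [combine like terms]

-180·b + 93·b·c - 378·b^2 - 80·c + 116·c^2 + 314·b^2·c - 144·b^3 + 123·b·c^2 - 20·c^3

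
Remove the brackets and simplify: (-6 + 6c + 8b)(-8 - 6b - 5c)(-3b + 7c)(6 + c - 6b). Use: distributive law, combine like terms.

-864b - 3012bc + 1368b^2 + 2016c - 420c^2 + 288b^2c + 360b^3 - 2038bc^2 - 1386c^3 + 2544b^2c^2 + 792b^3c + 818bc^3 - 210c^4 - 864b^4

(-6 + 6c + 8b)(-8 - 6b - 5c)(-3b + 7c)(6 + c - 6b)
= (48 + 36b + 30c - 48c - 36bc - 30c^2 - 64b - 48b^2 - 40bc)(-3b + 7c)(6 + c - 6b)    [distributive law]
= (48 - 28b - 18c - 76bc - 30c^2 - 48b^2)(-3b + 7c)(6 + c - 6b)    [combine like terms]
= (-144b + 336c + 84b^2 - 196bc + 54bc - 126c^2 + 228b^2c - 532bc^2 + 90bc^2 - 210c^3 + 144b^3 - 336b^2c)(6 + c - 6b)    [distributive law]
= (-144b + 336c + 84b^2 - 142bc - 126c^2 - 108b^2c - 442bc^2 - 210c^3 + 144b^3)(6 + c - 6b)    [combine like terms]
= -864b - 144bc + 864b^2 + 2016c + 336c^2 - 2016bc + 504b^2 + 84b^2c - 504b^3 - 852bc - 142bc^2 + 852b^2c - 756c^2 - 126c^3 + 756bc^2 - 648b^2c - 108b^2c^2 + 648b^3c - 2652bc^2 - 442bc^3 + 2652b^2c^2 - 1260c^3 - 210c^4 + 1260bc^3 + 864b^3 + 144b^3c - 864b^4    [distributive law]
= -864b - 3012bc + 1368b^2 + 2016c - 420c^2 + 288b^2c + 360b^3 - 2038bc^2 - 1386c^3 + 2544b^2c^2 + 792b^3c + 818bc^3 - 210c^4 - 864b^4    [combine like terms]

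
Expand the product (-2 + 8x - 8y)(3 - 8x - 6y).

-6 + 40x - 12y - 64x^2 + 16xy + 48y^2

(-2 + 8x - 8y)(3 - 8x - 6y)
= -6 + 16x + 12y + 24x - 64x^2 - 48xy - 24y + 64xy + 48y^2    [distributive law]
= -6 + 40x - 12y - 64x^2 + 16xy + 48y^2    [combine like terms]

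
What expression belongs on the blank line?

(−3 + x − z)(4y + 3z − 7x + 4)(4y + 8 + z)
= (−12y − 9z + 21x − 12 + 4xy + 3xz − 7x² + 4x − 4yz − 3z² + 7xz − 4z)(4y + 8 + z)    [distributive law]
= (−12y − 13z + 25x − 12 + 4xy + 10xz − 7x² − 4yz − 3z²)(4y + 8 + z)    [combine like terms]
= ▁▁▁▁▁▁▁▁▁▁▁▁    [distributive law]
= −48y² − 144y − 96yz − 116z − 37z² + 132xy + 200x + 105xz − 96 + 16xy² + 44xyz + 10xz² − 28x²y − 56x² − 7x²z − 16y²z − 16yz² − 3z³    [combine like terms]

Applying distributive law to the line above:

−48y² − 96y − 12yz − 52yz − 104z − 13z² + 100xy + 200x + 25xz − 48y − 96 − 12z + 16xy² + 32xy + 4xyz + 40xyz + 80xz + 10xz² − 28x²y − 56x² − 7x²z − 16y²z − 32yz − 4yz² − 12yz² − 24z² − 3z³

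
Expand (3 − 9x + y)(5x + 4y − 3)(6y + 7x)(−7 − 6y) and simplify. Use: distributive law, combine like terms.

(3 − 9x + y)(5x + 4y − 3)(6y + 7x)(−7 − 6y)
= (15x + 12y − 9 − 45x^2 − 36xy + 27x + 5xy + 4y^2 − 3y)(6y + 7x)(−7 − 6y)    [distributive law]
= (42x + 9y − 9 − 45x^2 − 31xy + 4y^2)(6y + 7x)(−7 − 6y)    [combine like terms]
= (252xy + 294x^2 + 54y^2 + 63xy − 54y − 63x − 270x^2y − 315x^3 − 186xy^2 − 217x^2y + 24y^3 + 28xy^2)(−7 − 6y)    [distributive law]
= (315xy + 294x^2 + 54y^2 − 54y − 63x − 487x^2y − 315x^3 − 158xy^2 + 24y^3)(−7 − 6y)    [combine like terms]
= −2205xy − 1890xy^2 − 2058x^2 − 1764x^2y − 378y^2 − 324y^3 + 378y + 324y^2 + 441x + 378xy + 3409x^2y + 2922x^2y^2 + 2205x^3 + 1890x^3y + 1106xy^2 + 948xy^3 − 168y^3 − 144y^4    [distributive law]
= −1827xy − 784xy^2 − 2058x^2 + 1645x^2y − 54y^2 − 492y^3 + 378y + 441x + 2922x^2y^2 + 2205x^3 + 1890x^3y + 948xy^3 − 144y^4    [combine like terms]

−1827xy − 784xy^2 − 2058x^2 + 1645x^2y − 54y^2 − 492y^3 + 378y + 441x + 2922x^2y^2 + 2205x^3 + 1890x^3y + 948xy^3 − 144y^4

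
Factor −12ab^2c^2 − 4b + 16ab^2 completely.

4b(−3abc^2 − 1 + 4ab)

−12ab^2c^2 − 4b + 16ab^2
= 4(−3ab^2c^2 − b + 4ab^2)    [factor out 4]
= 4b(−3abc^2 − 1 + 4ab)    [factor out b]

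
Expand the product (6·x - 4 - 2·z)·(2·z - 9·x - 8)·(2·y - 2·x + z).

(6·x - 4 - 2·z)·(2·z - 9·x - 8)·(2·y - 2·x + z)
= (12·x·z - 54·x^2 - 48·x - 8·z + 36·x + 32 - 4·z^2 + 18·x·z + 16·z)·(2·y - 2·x + z)    [distributive law]
= (30·x·z - 54·x^2 - 12·x + 8·z + 32 - 4·z^2)·(2·y - 2·x + z)    [combine like terms]
= 60·x·y·z - 60·x^2·z + 30·x·z^2 - 108·x^2·y + 108·x^3 - 54·x^2·z - 24·x·y + 24·x^2 - 12·x·z + 16·y·z - 16·x·z + 8·z^2 + 64·y - 64·x + 32·z - 8·y·z^2 + 8·x·z^2 - 4·z^3    [distributive law]
= 60·x·y·z - 114·x^2·z + 38·x·z^2 - 108·x^2·y + 108·x^3 - 24·x·y + 24·x^2 - 28·x·z + 16·y·z + 8·z^2 + 64·y - 64·x + 32·z - 8·y·z^2 - 4·z^3    [combine like terms]

60·x·y·z - 114·x^2·z + 38·x·z^2 - 108·x^2·y + 108·x^3 - 24·x·y + 24·x^2 - 28·x·z + 16·y·z + 8·z^2 + 64·y - 64·x + 32·z - 8·y·z^2 - 4·z^3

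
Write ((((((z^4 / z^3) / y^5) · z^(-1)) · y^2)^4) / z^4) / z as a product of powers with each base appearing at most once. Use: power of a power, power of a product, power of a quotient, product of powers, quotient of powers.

((((((z^4 / z^3) / y^5) · z^(-1)) · y^2)^4) / z^4) / z
= ((((((z^4 / z^3) / y^5) · z^(-1))^4) · ((y^2)^4)) / z^4) / z    [power of a product]
= ((((((z^4 / z^3) / y^5)^4) · ((z^(-1))^4)) · ((y^2)^4)) / z^4) / z    [power of a product]
= ((((((z^4 / z^3)^4) / ((y^5)^4)) · ((z^(-1))^4)) · ((y^2)^4)) / z^4) / z    [power of a quotient]
= (((((((z^4)^4) / ((z^3)^4)) / ((y^5)^4)) · ((z^(-1))^4)) · ((y^2)^4)) / z^4) / z    [power of a quotient]
= (((((z^16 / ((z^3)^4)) / ((y^5)^4)) · ((z^(-1))^4)) · ((y^2)^4)) / z^4) / z    [power of a power]
= (((((z^16 / z^12) / ((y^5)^4)) · ((z^(-1))^4)) · ((y^2)^4)) / z^4) / z    [power of a power]
= ((((z^4 / ((y^5)^4)) · ((z^(-1))^4)) · ((y^2)^4)) / z^4) / z    [quotient of powers]
= ((((z^4 / y^20) · ((z^(-1))^4)) · ((y^2)^4)) / z^4) / z    [power of a power]
= ((((z^4 / y^20) · z^(-4)) · ((y^2)^4)) / z^4) / z    [power of a power]
= ((((z^4 / y^20) · z^(-4)) · y^8) / z^4) / z    [power of a power]
= y^(-12)z^(-5)    [quotient of powers; product of powers]

y^(-12)z^(-5)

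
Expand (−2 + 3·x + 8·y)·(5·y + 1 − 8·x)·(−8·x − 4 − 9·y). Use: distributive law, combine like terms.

(−2 + 3·x + 8·y)·(5·y + 1 − 8·x)·(−8·x − 4 − 9·y)
= (−10·y − 2 + 16·x + 15·x·y + 3·x − 24·x² + 40·y² + 8·y − 64·x·y)·(−8·x − 4 − 9·y)    [distributive law]
= (−2·y − 2 + 19·x − 49·x·y − 24·x² + 40·y²)·(−8·x − 4 − 9·y)    [combine like terms]
= 16·x·y + 8·y + 18·y² + 16·x + 8 + 18·y − 152·x² − 76·x − 171·x·y + 392·x²·y + 196·x·y + 441·x·y² + 192·x³ + 96·x² + 216·x²·y − 320·x·y² − 160·y² − 360·y³    [distributive law]
= 41·x·y + 26·y − 142·y² − 60·x + 8 − 56·x² + 608·x²·y + 121·x·y² + 192·x³ − 360·y³    [combine like terms]

41·x·y + 26·y − 142·y² − 60·x + 8 − 56·x² + 608·x²·y + 121·x·y² + 192·x³ − 360·y³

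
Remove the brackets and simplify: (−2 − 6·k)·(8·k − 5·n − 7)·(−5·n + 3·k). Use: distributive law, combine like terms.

−100·k·n + 78·k^2 − 50·n^2 − 70·n + 42·k + 330·k^2·n − 144·k^3 − 150·k·n^2

(−2 − 6·k)·(8·k − 5·n − 7)·(−5·n + 3·k)
= (−16·k + 10·n + 14 − 48·k^2 + 30·k·n + 42·k)·(−5·n + 3·k)    [distributive law]
= (26·k + 10·n + 14 − 48·k^2 + 30·k·n)·(−5·n + 3·k)    [combine like terms]
= −130·k·n + 78·k^2 − 50·n^2 + 30·k·n − 70·n + 42·k + 240·k^2·n − 144·k^3 − 150·k·n^2 + 90·k^2·n    [distributive law]
= −100·k·n + 78·k^2 − 50·n^2 − 70·n + 42·k + 330·k^2·n − 144·k^3 − 150·k·n^2    [combine like terms]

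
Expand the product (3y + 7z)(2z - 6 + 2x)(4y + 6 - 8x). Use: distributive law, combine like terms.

(3y + 7z)(2z - 6 + 2x)(4y + 6 - 8x)
= (6yz - 18y + 6xy + 14z^2 - 42z + 14xz)(4y + 6 - 8x)    [distributive law]
= 24y^2z + 36yz - 48xyz - 72y^2 - 108y + 144xy + 24xy^2 + 36xy - 48x^2y + 56yz^2 + 84z^2 - 112xz^2 - 168yz - 252z + 336xz + 56xyz + 84xz - 112x^2z    [distributive law]
= 24y^2z - 132yz + 8xyz - 72y^2 - 108y + 180xy + 24xy^2 - 48x^2y + 56yz^2 + 84z^2 - 112xz^2 - 252z + 420xz - 112x^2z    [combine like terms]

24y^2z - 132yz + 8xyz - 72y^2 - 108y + 180xy + 24xy^2 - 48x^2y + 56yz^2 + 84z^2 - 112xz^2 - 252z + 420xz - 112x^2z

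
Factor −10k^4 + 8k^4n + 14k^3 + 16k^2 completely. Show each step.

−10k^4 + 8k^4n + 14k^3 + 16k^2
= 2(−5k^4 + 4k^4n + 7k^3 + 8k^2)    [factor out 2]
= 2k^2(−5k^2 + 4k^2n + 7k + 8)    [factor out k^2]

2k^2(−5k^2 + 4k^2n + 7k + 8)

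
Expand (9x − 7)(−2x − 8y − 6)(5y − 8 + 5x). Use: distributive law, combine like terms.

−450x²y − 56x² − 90x³ − 360xy² + 656xy + 530x + 280y² − 238y − 336

(9x − 7)(−2x − 8y − 6)(5y − 8 + 5x)
= (−18x² − 72xy − 54x + 14x + 56y + 42)(5y − 8 + 5x)    [distributive law]
= (−18x² − 72xy − 40x + 56y + 42)(5y − 8 + 5x)    [combine like terms]
= −90x²y + 144x² − 90x³ − 360xy² + 576xy − 360x²y − 200xy + 320x − 200x² + 280y² − 448y + 280xy + 210y − 336 + 210x    [distributive law]
= −450x²y − 56x² − 90x³ − 360xy² + 656xy + 530x + 280y² − 238y − 336    [combine like terms]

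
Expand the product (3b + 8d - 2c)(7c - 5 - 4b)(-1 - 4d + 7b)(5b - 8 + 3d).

(3b + 8d - 2c)(7c - 5 - 4b)(-1 - 4d + 7b)(5b - 8 + 3d)
= (21bc - 15b - 12b^2 + 56cd - 40d - 32bd - 14c^2 + 10c + 8bc)(-1 - 4d + 7b)(5b - 8 + 3d)    [distributive law]
= (29bc - 15b - 12b^2 + 56cd - 40d - 32bd - 14c^2 + 10c)(-1 - 4d + 7b)(5b - 8 + 3d)    [combine like terms]
= (-29bc - 116bcd + 203b^2c + 15b + 60bd - 105b^2 + 12b^2 + 48b^2d - 84b^3 - 56cd - 224cd^2 + 392bcd + 40d + 160d^2 - 280bd + 32bd + 128bd^2 - 224b^2d + 14c^2 + 56c^2d - 98bc^2 - 10c - 40cd + 70bc)(5b - 8 + 3d)    [distributive law]
= (41bc + 276bcd + 203b^2c + 15b - 188bd - 93b^2 - 176b^2d - 84b^3 - 96cd - 224cd^2 + 40d + 160d^2 + 128bd^2 + 14c^2 + 56c^2d - 98bc^2 - 10c)(5b - 8 + 3d)    [combine like terms]
= 205b^2c - 328bc + 123bcd + 1380b^2cd - 2208bcd + 828bcd^2 + 1015b^3c - 1624b^2c + 609b^2cd + 75b^2 - 120b + 45bd - 940b^2d + 1504bd - 564bd^2 - 465b^3 + 744b^2 - 279b^2d - 880b^3d + 1408b^2d - 528b^2d^2 - 420b^4 + 672b^3 - 252b^3d - 480bcd + 768cd - 288cd^2 - 1120bcd^2 + 1792cd^2 - 672cd^3 + 200bd - 320d + 120d^2 + 800bd^2 - 1280d^2 + 480d^3 + 640b^2d^2 - 1024bd^2 + 384bd^3 + 70bc^2 - 112c^2 + 42c^2d + 280bc^2d - 448c^2d + 168c^2d^2 - 490b^2c^2 + 784bc^2 - 294bc^2d - 50bc + 80c - 30cd    [distributive law]
= -1419b^2c - 378bc - 2565bcd + 1989b^2cd - 292bcd^2 + 1015b^3c + 819b^2 - 120b + 1749bd + 189b^2d - 788bd^2 + 207b^3 - 1132b^3d + 112b^2d^2 - 420b^4 + 738cd + 1504cd^2 - 672cd^3 - 320d - 1160d^2 + 480d^3 + 384bd^3 + 854bc^2 - 112c^2 - 406c^2d - 14bc^2d + 168c^2d^2 - 490b^2c^2 + 80c    [combine like terms]

-1419b^2c - 378bc - 2565bcd + 1989b^2cd - 292bcd^2 + 1015b^3c + 819b^2 - 120b + 1749bd + 189b^2d - 788bd^2 + 207b^3 - 1132b^3d + 112b^2d^2 - 420b^4 + 738cd + 1504cd^2 - 672cd^3 - 320d - 1160d^2 + 480d^3 + 384bd^3 + 854bc^2 - 112c^2 - 406c^2d - 14bc^2d + 168c^2d^2 - 490b^2c^2 + 80c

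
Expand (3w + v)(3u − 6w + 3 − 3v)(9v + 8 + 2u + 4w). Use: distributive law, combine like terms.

63uvw + 90uw + 18u²w − 222vw² − 108w² − 72w³ − 27vw + 72w − 147v²w + 21uv² + 30uv + 6u²v + 3v² + 24v − 27v³

(3w + v)(3u − 6w + 3 − 3v)(9v + 8 + 2u + 4w)
= (9uw − 18w² + 9w − 9vw + 3uv − 6vw + 3v − 3v²)(9v + 8 + 2u + 4w)    [distributive law]
= (9uw − 18w² + 9w − 15vw + 3uv + 3v − 3v²)(9v + 8 + 2u + 4w)    [combine like terms]
= 81uvw + 72uw + 18u²w + 36uw² − 162vw² − 144w² − 36uw² − 72w³ + 81vw + 72w + 18uw + 36w² − 135v²w − 120vw − 30uvw − 60vw² + 27uv² + 24uv + 6u²v + 12uvw + 27v² + 24v + 6uv + 12vw − 27v³ − 24v² − 6uv² − 12v²w    [distributive law]
= 63uvw + 90uw + 18u²w − 222vw² − 108w² − 72w³ − 27vw + 72w − 147v²w + 21uv² + 30uv + 6u²v + 3v² + 24v − 27v³    [combine like terms]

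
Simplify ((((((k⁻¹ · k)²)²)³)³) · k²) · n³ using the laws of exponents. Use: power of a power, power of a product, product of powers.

((((((k⁻¹ · k)²)²)³)³) · k²) · n³
= (((((k⁻¹ · k)²)²)⁹) · k²) · n³    [power of a power]
= ((((k⁻¹ · k)²)¹⁸) · k²) · n³    [power of a power]
= (((k⁻¹ · k)³⁶) · k²) · n³    [power of a power]
= ((((k⁻¹)³⁶) · (k³⁶)) · k²) · n³    [power of a product]
= ((k⁻³⁶ · (k³⁶)) · k²) · n³    [power of a power]
= (k⁰ · k²) · n³    [product of powers]
= k² · n³    [product of powers]
= k²n³    [rearrange]

k²n³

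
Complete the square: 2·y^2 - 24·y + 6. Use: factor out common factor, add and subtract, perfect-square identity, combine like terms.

2·y^2 - 24·y + 6
= 2(y^2 - 12·y) + 6    [factor out 2 from the y-terms]
= 2(y^2 - 12·y + 36 - 36) + 6    [add and subtract 36 inside the bracket]
= 2(y - 6)^2 - 72 + 6    [perfect-square identity]
= 2(y - 6)^2 - 66    [combine constants]

2(y - 6)^2 - 66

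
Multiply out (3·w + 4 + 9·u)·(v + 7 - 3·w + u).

3·v·w + 9·w - 9·w^2 - 24·u·w + 4·v + 28 + 67·u + 9·u·v + 9·u^2

(3·w + 4 + 9·u)·(v + 7 - 3·w + u)
= 3·v·w + 21·w - 9·w^2 + 3·u·w + 4·v + 28 - 12·w + 4·u + 9·u·v + 63·u - 27·u·w + 9·u^2    [distributive law]
= 3·v·w + 9·w - 9·w^2 - 24·u·w + 4·v + 28 + 67·u + 9·u·v + 9·u^2    [combine like terms]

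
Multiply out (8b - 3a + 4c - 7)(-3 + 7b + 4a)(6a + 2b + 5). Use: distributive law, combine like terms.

(8b - 3a + 4c - 7)(-3 + 7b + 4a)(6a + 2b + 5)
= (-24b + 56b^2 + 32ab + 9a - 21ab - 12a^2 - 12c + 28bc + 16ac + 21 - 49b - 28a)(6a + 2b + 5)    [distributive law]
= (-73b + 56b^2 + 11ab - 19a - 12a^2 - 12c + 28bc + 16ac + 21)(6a + 2b + 5)    [combine like terms]
= -438ab - 146b^2 - 365b + 336ab^2 + 112b^3 + 280b^2 + 66a^2b + 22ab^2 + 55ab - 114a^2 - 38ab - 95a - 72a^3 - 24a^2b - 60a^2 - 72ac - 24bc - 60c + 168abc + 56b^2c + 140bc + 96a^2c + 32abc + 80ac + 126a + 42b + 105    [distributive law]
= -421ab + 134b^2 - 323b + 358ab^2 + 112b^3 + 42a^2b - 174a^2 + 31a - 72a^3 + 8ac + 116bc - 60c + 200abc + 56b^2c + 96a^2c + 105    [combine like terms]

-421ab + 134b^2 - 323b + 358ab^2 + 112b^3 + 42a^2b - 174a^2 + 31a - 72a^3 + 8ac + 116bc - 60c + 200abc + 56b^2c + 96a^2c + 105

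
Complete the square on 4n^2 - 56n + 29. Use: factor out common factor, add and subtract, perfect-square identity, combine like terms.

4(n - 7)^2 - 167

4n^2 - 56n + 29
= 4(n^2 - 14n) + 29    [factor out 4 from the n-terms]
= 4(n^2 - 14n + 49 - 49) + 29    [add and subtract 49 inside the bracket]
= 4(n - 7)^2 - 196 + 29    [perfect-square identity]
= 4(n - 7)^2 - 167    [combine constants]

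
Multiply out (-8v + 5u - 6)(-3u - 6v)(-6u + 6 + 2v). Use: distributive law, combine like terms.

(-8v + 5u - 6)(-3u - 6v)(-6u + 6 + 2v)
= (24uv + 48v^2 - 15u^2 - 30uv + 18u + 36v)(-6u + 6 + 2v)    [distributive law]
= (-6uv + 48v^2 - 15u^2 + 18u + 36v)(-6u + 6 + 2v)    [combine like terms]
= 36u^2v - 36uv - 12uv^2 - 288uv^2 + 288v^2 + 96v^3 + 90u^3 - 90u^2 - 30u^2v - 108u^2 + 108u + 36uv - 216uv + 216v + 72v^2    [distributive law]
= 6u^2v - 216uv - 300uv^2 + 360v^2 + 96v^3 + 90u^3 - 198u^2 + 108u + 216v    [combine like terms]

6u^2v - 216uv - 300uv^2 + 360v^2 + 96v^3 + 90u^3 - 198u^2 + 108u + 216v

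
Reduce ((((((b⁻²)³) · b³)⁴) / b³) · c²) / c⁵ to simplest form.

b⁻¹⁵c⁻³

((((((b⁻²)³) · b³)⁴) / b³) · c²) / c⁵
= ((((((b⁻²)³)⁴) · ((b³)⁴)) / b³) · c²) / c⁵    [power of a product]
= (((((b⁻²)¹²) · ((b³)⁴)) / b³) · c²) / c⁵    [power of a power]
= (((b⁻²⁴ · ((b³)⁴)) / b³) · c²) / c⁵    [power of a power]
= (((b⁻²⁴ · b¹²) / b³) · c²) / c⁵    [power of a power]
= ((b⁻¹² / b³) · c²) / c⁵    [product of powers]
= (b⁻¹⁵ · c²) / c⁵    [quotient of powers]
= b⁻¹⁵c⁻³    [quotient of powers]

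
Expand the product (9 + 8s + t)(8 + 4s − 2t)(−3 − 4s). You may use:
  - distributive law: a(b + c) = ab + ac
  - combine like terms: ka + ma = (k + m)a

(9 + 8s + t)(8 + 4s − 2t)(−3 − 4s)
= (72 + 36s − 18t + 64s + 32s^2 − 16st + 8t + 4st − 2t^2)(−3 − 4s)    [distributive law]
= (72 + 100s − 10t + 32s^2 − 12st − 2t^2)(−3 − 4s)    [combine like terms]
= −216 − 288s − 300s − 400s^2 + 30t + 40st − 96s^2 − 128s^3 + 36st + 48s^2t + 6t^2 + 8st^2    [distributive law]
= −216 − 588s − 496s^2 + 30t + 76st − 128s^3 + 48s^2t + 6t^2 + 8st^2    [combine like terms]

−216 − 588s − 496s^2 + 30t + 76st − 128s^3 + 48s^2t + 6t^2 + 8st^2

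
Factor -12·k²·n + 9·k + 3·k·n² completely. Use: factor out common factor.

3·k(-4·k·n + 3 + n²)

-12·k²·n + 9·k + 3·k·n²
= 3(-4·k²·n + 3·k + k·n²)    [factor out 3]
= 3·k(-4·k·n + 3 + n²)    [factor out k]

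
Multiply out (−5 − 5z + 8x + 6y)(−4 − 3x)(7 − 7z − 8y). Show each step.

(−5 − 5z + 8x + 6y)(−4 − 3x)(7 − 7z − 8y)
= (20 + 15x + 20z + 15xz − 32x − 24x^2 − 24y − 18xy)(7 − 7z − 8y)    [distributive law]
= (20 − 17x + 20z + 15xz − 24x^2 − 24y − 18xy)(7 − 7z − 8y)    [combine like terms]
= 140 − 140z − 160y − 119x + 119xz + 136xy + 140z − 140z^2 − 160yz + 105xz − 105xz^2 − 120xyz − 168x^2 + 168x^2z + 192x^2y − 168y + 168yz + 192y^2 − 126xy + 126xyz + 144xy^2    [distributive law]
= 140 − 328y − 119x + 224xz + 10xy − 140z^2 + 8yz − 105xz^2 + 6xyz − 168x^2 + 168x^2z + 192x^2y + 192y^2 + 144xy^2    [combine like terms]

140 − 328y − 119x + 224xz + 10xy − 140z^2 + 8yz − 105xz^2 + 6xyz − 168x^2 + 168x^2z + 192x^2y + 192y^2 + 144xy^2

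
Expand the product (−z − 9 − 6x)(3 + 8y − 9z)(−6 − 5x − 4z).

(−z − 9 − 6x)(3 + 8y − 9z)(−6 − 5x − 4z)
= (−3z − 8yz + 9z^2 − 27 − 72y + 81z − 18x − 48xy + 54xz)(−6 − 5x − 4z)    [distributive law]
= (78z − 8yz + 9z^2 − 27 − 72y − 18x − 48xy + 54xz)(−6 − 5x − 4z)    [combine like terms]
= −468z − 390xz − 312z^2 + 48yz + 40xyz + 32yz^2 − 54z^2 − 45xz^2 − 36z^3 + 162 + 135x + 108z + 432y + 360xy + 288yz + 108x + 90x^2 + 72xz + 288xy + 240x^2y + 192xyz − 324xz − 270x^2z − 216xz^2    [distributive law]
= −360z − 642xz − 366z^2 + 336yz + 232xyz + 32yz^2 − 261xz^2 − 36z^3 + 162 + 243x + 432y + 648xy + 90x^2 + 240x^2y − 270x^2z    [combine like terms]

−360z − 642xz − 366z^2 + 336yz + 232xyz + 32yz^2 − 261xz^2 − 36z^3 + 162 + 243x + 432y + 648xy + 90x^2 + 240x^2y − 270x^2z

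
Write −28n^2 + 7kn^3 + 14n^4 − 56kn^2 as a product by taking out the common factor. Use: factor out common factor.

−28n^2 + 7kn^3 + 14n^4 − 56kn^2
= 7(−4n^2 + kn^3 + 2n^4 − 8kn^2)    [factor out 7]
= 7n^2(−4 + kn + 2n^2 − 8k)    [factor out n^2]

7n^2(−4 + kn + 2n^2 − 8k)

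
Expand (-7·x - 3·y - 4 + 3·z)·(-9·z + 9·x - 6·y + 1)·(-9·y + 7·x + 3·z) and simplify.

(-7·x - 3·y - 4 + 3·z)·(-9·z + 9·x - 6·y + 1)·(-9·y + 7·x + 3·z)
= (63·x·z - 63·x² + 42·x·y - 7·x + 27·y·z - 27·x·y + 18·y² - 3·y + 36·z - 36·x + 24·y - 4 - 27·z² + 27·x·z - 18·y·z + 3·z)·(-9·y + 7·x + 3·z)    [distributive law]
= (90·x·z - 63·x² + 15·x·y - 43·x + 9·y·z + 18·y² + 21·y + 39·z - 4 - 27·z²)·(-9·y + 7·x + 3·z)    [combine like terms]
= -810·x·y·z + 630·x²·z + 270·x·z² + 567·x²·y - 441·x³ - 189·x²·z - 135·x·y² + 105·x²·y + 45·x·y·z + 387·x·y - 301·x² - 129·x·z - 81·y²·z + 63·x·y·z + 27·y·z² - 162·y³ + 126·x·y² + 54·y²·z - 189·y² + 147·x·y + 63·y·z - 351·y·z + 273·x·z + 117·z² + 36·y - 28·x - 12·z + 243·y·z² - 189·x·z² - 81·z³    [distributive law]
= -702·x·y·z + 441·x²·z + 81·x·z² + 672·x²·y - 441·x³ - 9·x·y² + 534·x·y - 301·x² + 144·x·z - 27·y²·z + 270·y·z² - 162·y³ - 189·y² - 288·y·z + 117·z² + 36·y - 28·x - 12·z - 81·z³    [combine like terms]

-702·x·y·z + 441·x²·z + 81·x·z² + 672·x²·y - 441·x³ - 9·x·y² + 534·x·y - 301·x² + 144·x·z - 27·y²·z + 270·y·z² - 162·y³ - 189·y² - 288·y·z + 117·z² + 36·y - 28·x - 12·z - 81·z³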